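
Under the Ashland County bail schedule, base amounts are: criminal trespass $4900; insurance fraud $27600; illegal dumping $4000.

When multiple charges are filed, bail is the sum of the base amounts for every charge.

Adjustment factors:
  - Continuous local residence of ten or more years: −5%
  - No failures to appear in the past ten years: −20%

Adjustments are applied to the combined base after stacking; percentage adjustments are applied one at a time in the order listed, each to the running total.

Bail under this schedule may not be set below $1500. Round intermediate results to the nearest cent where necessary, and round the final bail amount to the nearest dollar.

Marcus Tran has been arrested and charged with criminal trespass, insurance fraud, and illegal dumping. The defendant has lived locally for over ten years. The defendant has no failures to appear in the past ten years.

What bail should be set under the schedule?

Base amounts from the schedule: criminal trespass $4900; insurance fraud $27600; illegal dumping $4000.
Stacking rule: sum of all bases. $4900 + $27600 + $4000 = $36500.
Continuous local residence of ten or more years (−5%): $36500 × 0.95 = $34675.
No failures to appear in the past ten years (−20%): $34675 × 0.8 = $27740.
$27740 is at or above the $1500 minimum.

$27740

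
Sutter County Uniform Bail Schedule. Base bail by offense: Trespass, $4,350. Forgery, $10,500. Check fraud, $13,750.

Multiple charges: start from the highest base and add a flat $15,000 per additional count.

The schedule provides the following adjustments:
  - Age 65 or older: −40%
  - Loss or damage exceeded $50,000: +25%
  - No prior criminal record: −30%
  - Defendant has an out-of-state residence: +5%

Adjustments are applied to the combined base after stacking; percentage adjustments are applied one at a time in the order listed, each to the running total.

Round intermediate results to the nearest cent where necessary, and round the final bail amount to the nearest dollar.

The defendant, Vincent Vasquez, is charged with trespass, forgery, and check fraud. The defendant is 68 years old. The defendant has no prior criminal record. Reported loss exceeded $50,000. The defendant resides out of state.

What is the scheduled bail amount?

$24,117

Base amounts from the schedule: trespass $4,350; forgery $10,500; check fraud $13,750.
Stacking rule: highest base plus $15,000 per additional charge. Highest is check fraud at $13,750; 2 additional charges → +$30,000. Combined base = $43,750.
Age 65 or older (−40%): $43,750 × 0.6 = $26,250.
Loss or damage exceeded $50,000 (+25%): $26,250 × 1.25 = $32,812.50.
No prior criminal record (−30%): $32,812.50 × 0.7 = $22,968.75.
Defendant has an out-of-state residence (+5%): $22,968.75 × 1.05 = $24,117.19.
Rounded to the nearest dollar: $24,117.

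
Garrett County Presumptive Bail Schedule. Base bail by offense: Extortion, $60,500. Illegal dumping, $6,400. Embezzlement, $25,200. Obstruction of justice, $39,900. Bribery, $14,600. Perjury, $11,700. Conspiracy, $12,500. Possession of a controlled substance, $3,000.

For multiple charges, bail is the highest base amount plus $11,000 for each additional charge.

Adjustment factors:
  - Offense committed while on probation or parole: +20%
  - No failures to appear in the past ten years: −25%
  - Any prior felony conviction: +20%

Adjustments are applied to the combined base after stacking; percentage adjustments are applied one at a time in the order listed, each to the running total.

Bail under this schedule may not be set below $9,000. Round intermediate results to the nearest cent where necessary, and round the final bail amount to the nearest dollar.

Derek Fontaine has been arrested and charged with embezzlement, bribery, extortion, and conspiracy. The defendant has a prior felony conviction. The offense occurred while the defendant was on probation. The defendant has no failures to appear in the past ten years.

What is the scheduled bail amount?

$100,980

Base amounts from the schedule: embezzlement $25,200; bribery $14,600; extortion $60,500; conspiracy $12,500.
Stacking rule: highest base plus $11,000 per additional charge. Highest is extortion at $60,500; 3 additional charges → +$33,000. Combined base = $93,500.
Offense committed while on probation or parole (+20%): $93,500 × 1.2 = $112,200.
No failures to appear in the past ten years (−25%): $112,200 × 0.75 = $84,150.
Any prior felony conviction (+20%): $84,150 × 1.2 = $100,980.
$100,980 is at or above the $9,000 minimum.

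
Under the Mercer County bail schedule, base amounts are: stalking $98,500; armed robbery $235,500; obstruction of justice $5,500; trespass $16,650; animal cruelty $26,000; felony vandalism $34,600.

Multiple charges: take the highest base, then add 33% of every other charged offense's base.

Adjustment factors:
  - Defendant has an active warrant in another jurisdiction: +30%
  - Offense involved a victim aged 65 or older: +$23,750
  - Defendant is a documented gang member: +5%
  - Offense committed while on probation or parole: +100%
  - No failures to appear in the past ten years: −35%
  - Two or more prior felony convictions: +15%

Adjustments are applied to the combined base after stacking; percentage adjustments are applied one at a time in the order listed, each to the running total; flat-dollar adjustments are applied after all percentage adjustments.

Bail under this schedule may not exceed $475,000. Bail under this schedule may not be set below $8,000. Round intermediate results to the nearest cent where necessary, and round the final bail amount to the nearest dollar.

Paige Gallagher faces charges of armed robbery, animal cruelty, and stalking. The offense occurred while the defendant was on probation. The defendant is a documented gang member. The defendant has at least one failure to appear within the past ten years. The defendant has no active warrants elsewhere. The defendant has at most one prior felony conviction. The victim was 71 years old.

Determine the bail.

Base amounts from the schedule: armed robbery $235,500; animal cruelty $26,000; stalking $98,500.
Stacking rule: highest base plus 33% of each additional charge. Highest is armed robbery at $235,500. Additional: $26,000 × 33% = $8,580; $98,500 × 33% = $32,505. Combined base = $235,500 + $41,085 = $276,585.
Defendant is a documented gang member (+5%): $276,585 × 1.05 = $290,414.25.
Offense committed while on probation or parole (+100%): $290,414.25 × 2 = $580,828.50.
Offense involved a victim aged 65 or older (+$23,750 flat): $580,828.50 + $23,750 = $604,578.50.
Result $604,578.50 exceeds the maximum of $475,000; bail is capped at $475,000.
$475,000 is at or above the $8,000 minimum.

$475,000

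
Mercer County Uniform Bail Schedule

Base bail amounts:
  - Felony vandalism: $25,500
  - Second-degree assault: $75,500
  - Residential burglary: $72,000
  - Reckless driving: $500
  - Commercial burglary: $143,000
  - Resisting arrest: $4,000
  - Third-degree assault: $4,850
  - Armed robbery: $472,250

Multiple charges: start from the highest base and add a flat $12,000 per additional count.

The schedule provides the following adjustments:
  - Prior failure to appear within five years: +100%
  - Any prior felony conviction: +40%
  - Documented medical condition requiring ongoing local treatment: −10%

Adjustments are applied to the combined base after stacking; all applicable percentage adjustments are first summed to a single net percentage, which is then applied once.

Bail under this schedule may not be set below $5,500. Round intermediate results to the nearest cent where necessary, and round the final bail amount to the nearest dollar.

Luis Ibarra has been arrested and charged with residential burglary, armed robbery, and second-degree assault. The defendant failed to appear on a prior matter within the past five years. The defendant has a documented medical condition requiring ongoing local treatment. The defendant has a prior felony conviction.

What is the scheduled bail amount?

$1,141,375

Base amounts from the schedule: residential burglary $72,000; armed robbery $472,250; second-degree assault $75,500.
Stacking rule: highest base plus $12,000 per additional charge. Highest is armed robbery at $472,250; 2 additional charges → +$24,000. Combined base = $496,250.
Net percentage adjustment: +100% +40% −10% = +130%. $496,250 × 2.3 = $1,141,375.
$1,141,375 is at or above the $5,500 minimum.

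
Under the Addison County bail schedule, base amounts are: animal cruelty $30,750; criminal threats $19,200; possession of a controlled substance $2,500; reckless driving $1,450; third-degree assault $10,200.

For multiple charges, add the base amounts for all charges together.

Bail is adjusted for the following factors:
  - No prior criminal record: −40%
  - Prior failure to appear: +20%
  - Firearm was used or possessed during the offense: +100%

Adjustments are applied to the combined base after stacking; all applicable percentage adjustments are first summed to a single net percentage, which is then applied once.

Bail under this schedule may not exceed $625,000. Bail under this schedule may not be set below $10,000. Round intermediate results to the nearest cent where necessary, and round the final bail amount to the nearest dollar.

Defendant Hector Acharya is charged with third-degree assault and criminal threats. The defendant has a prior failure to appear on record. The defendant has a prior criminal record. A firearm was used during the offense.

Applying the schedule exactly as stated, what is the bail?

Base amounts from the schedule: third-degree assault $10,200; criminal threats $19,200.
Stacking rule: sum of all bases. $10,200 + $19,200 = $29,400.
Net percentage adjustment: +20% +100% = +120%. $29,400 × 2.2 = $64,680.
$64,680 is within the $625,000 maximum.
$64,680 is at or above the $10,000 minimum.

$64,680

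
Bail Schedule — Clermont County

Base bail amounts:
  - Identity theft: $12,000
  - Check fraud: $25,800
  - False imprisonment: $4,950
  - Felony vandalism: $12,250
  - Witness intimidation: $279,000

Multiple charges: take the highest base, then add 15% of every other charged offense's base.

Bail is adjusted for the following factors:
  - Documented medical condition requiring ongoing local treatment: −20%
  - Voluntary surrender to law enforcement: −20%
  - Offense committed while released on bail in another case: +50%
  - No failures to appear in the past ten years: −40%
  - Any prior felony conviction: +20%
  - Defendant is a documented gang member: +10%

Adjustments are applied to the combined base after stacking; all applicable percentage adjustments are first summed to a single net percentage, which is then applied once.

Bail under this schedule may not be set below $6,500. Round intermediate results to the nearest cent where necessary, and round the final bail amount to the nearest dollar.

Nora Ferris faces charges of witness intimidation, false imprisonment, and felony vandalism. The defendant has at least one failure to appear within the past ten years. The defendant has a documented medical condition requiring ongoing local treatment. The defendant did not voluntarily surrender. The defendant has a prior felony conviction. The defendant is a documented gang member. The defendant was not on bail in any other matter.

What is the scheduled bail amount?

Base amounts from the schedule: witness intimidation $279,000; false imprisonment $4,950; felony vandalism $12,250.
Stacking rule: highest base plus 15% of each additional charge. Highest is witness intimidation at $279,000. Additional: $4,950 × 15% = $742.50; $12,250 × 15% = $1,837.50. Combined base = $279,000 + $2,580 = $281,580.
Net percentage adjustment: −20% +20% +10% = +10%. $281,580 × 1.1 = $309,738.
$309,738 is at or above the $6,500 minimum.

$309,738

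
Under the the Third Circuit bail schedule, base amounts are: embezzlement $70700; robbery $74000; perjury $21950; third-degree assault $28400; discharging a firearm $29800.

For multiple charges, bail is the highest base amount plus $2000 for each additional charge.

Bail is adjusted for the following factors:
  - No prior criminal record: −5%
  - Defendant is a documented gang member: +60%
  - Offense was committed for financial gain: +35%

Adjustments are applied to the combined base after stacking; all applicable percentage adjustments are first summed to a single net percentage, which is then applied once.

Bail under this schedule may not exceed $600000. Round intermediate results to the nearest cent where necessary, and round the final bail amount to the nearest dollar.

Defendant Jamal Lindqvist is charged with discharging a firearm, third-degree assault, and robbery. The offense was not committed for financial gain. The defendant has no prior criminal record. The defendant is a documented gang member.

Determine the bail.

Base amounts from the schedule: discharging a firearm $29800; third-degree assault $28400; robbery $74000.
Stacking rule: highest base plus $2000 per additional charge. Highest is robbery at $74000; 2 additional charges → +$4000. Combined base = $78000.
Net percentage adjustment: −5% +60% = +55%. $78000 × 1.55 = $120900.
$120900 is within the $600000 maximum.

$120900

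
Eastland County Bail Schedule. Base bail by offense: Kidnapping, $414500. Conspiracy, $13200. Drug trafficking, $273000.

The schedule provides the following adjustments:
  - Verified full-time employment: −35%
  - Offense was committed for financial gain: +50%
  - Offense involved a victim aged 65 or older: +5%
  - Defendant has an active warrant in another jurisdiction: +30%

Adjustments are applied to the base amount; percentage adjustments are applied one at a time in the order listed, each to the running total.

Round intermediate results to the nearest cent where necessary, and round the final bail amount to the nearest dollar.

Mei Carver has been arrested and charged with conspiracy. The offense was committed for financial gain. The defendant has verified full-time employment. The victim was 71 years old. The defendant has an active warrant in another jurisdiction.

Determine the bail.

Base amounts from the schedule: conspiracy $13200.
Single charge. Combined base = $13200.
Verified full-time employment (−35%): $13200 × 0.65 = $8580.
Offense was committed for financial gain (+50%): $8580 × 1.5 = $12870.
Offense involved a victim aged 65 or older (+5%): $12870 × 1.05 = $13513.50.
Defendant has an active warrant in another jurisdiction (+30%): $13513.50 × 1.3 = $17567.55.
Rounded to the nearest dollar: $17568.

$17568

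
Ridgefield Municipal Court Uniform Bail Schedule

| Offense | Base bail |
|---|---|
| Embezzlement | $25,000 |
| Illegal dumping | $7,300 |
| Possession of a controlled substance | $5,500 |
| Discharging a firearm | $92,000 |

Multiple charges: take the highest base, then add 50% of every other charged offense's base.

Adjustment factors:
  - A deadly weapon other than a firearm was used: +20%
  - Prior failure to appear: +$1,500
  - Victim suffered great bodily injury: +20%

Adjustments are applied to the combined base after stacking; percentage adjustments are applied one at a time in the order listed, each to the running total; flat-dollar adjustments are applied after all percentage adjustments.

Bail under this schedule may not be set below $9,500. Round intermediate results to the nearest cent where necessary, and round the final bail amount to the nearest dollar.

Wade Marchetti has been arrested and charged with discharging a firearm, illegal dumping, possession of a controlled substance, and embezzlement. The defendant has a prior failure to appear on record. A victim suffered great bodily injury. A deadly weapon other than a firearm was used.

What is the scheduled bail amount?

Base amounts from the schedule: discharging a firearm $92,000; illegal dumping $7,300; possession of a controlled substance $5,500; embezzlement $25,000.
Stacking rule: highest base plus 50% of each additional charge. Highest is discharging a firearm at $92,000. Additional: $7,300 × 50% = $3,650; $5,500 × 50% = $2,750; $25,000 × 50% = $12,500. Combined base = $92,000 + $18,900 = $110,900.
A deadly weapon other than a firearm was used (+20%): $110,900 × 1.2 = $133,080.
Victim suffered great bodily injury (+20%): $133,080 × 1.2 = $159,696.
Prior failure to appear (+$1,500 flat): $159,696 + $1,500 = $161,196.
$161,196 is at or above the $9,500 minimum.

$161,196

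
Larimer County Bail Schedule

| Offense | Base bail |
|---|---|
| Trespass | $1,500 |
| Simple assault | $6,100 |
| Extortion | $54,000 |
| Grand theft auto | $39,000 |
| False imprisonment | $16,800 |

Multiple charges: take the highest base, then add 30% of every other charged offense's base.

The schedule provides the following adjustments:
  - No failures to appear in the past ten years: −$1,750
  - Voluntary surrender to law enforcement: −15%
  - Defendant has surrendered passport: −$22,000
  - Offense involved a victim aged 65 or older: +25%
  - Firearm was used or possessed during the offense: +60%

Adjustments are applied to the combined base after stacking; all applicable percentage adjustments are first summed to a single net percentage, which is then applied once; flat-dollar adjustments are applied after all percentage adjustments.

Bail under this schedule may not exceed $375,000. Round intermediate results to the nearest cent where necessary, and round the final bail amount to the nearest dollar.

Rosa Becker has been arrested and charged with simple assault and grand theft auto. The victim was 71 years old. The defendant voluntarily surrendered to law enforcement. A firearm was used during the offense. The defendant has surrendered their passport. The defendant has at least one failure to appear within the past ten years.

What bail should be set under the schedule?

$47,411

Base amounts from the schedule: simple assault $6,100; grand theft auto $39,000.
Stacking rule: highest base plus 30% of each additional charge. Highest is grand theft auto at $39,000. Additional: $6,100 × 30% = $1,830. Combined base = $39,000 + $1,830 = $40,830.
Net percentage adjustment: −15% +25% +60% = +70%. $40,830 × 1.7 = $69,411.
Defendant has surrendered passport (−$22,000 flat): $69,411 − $22,000 = $47,411.
$47,411 is within the $375,000 maximum.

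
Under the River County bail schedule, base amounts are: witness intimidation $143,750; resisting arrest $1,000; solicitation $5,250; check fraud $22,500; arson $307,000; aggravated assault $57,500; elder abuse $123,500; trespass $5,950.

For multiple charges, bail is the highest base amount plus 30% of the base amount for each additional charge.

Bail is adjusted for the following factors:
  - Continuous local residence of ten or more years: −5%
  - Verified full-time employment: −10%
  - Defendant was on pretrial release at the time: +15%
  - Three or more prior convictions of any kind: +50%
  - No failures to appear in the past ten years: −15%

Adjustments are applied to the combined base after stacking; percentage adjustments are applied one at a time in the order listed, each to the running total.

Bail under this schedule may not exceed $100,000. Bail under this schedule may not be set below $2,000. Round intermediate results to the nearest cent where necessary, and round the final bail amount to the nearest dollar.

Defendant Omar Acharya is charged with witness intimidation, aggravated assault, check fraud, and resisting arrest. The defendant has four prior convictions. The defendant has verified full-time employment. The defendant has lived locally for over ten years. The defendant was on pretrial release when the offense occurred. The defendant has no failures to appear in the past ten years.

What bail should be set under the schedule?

Base amounts from the schedule: witness intimidation $143,750; aggravated assault $57,500; check fraud $22,500; resisting arrest $1,000.
Stacking rule: highest base plus 30% of each additional charge. Highest is witness intimidation at $143,750. Additional: $57,500 × 30% = $17,250; $22,500 × 30% = $6,750; $1,000 × 30% = $300. Combined base = $143,750 + $24,300 = $168,050.
Continuous local residence of ten or more years (−5%): $168,050 × 0.95 = $159,647.50.
Verified full-time employment (−10%): $159,647.50 × 0.9 = $143,682.75.
Defendant was on pretrial release at the time (+15%): $143,682.75 × 1.15 = $165,235.16.
Three or more prior convictions of any kind (+50%): $165,235.16 × 1.5 = $247,852.74.
No failures to appear in the past ten years (−15%): $247,852.74 × 0.85 = $210,674.83.
Result $210,674.83 exceeds the maximum of $100,000; bail is capped at $100,000.
$100,000 is at or above the $2,000 minimum.

$100,000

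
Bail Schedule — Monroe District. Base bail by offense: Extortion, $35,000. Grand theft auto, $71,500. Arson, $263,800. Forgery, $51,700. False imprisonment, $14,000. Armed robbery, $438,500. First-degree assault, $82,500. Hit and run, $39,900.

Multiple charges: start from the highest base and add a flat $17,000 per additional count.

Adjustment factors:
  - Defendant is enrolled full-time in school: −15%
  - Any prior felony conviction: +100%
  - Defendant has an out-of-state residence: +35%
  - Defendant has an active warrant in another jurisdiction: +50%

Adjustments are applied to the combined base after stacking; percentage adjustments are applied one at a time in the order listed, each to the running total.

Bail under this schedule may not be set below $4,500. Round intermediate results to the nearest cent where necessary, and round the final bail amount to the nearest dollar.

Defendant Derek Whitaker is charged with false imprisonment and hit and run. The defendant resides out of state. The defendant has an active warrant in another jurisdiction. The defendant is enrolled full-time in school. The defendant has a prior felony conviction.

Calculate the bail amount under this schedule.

Base amounts from the schedule: false imprisonment $14,000; hit and run $39,900.
Stacking rule: highest base plus $17,000 per additional charge. Highest is hit and run at $39,900; 1 additional charge → +$17,000. Combined base = $56,900.
Defendant is enrolled full-time in school (−15%): $56,900 × 0.85 = $48,365.
Any prior felony conviction (+100%): $48,365 × 2 = $96,730.
Defendant has an out-of-state residence (+35%): $96,730 × 1.35 = $130,585.50.
Defendant has an active warrant in another jurisdiction (+50%): $130,585.50 × 1.5 = $195,878.25.
$195,878.25 is at or above the $4,500 minimum.
Rounded to the nearest dollar: $195,878.

$195,878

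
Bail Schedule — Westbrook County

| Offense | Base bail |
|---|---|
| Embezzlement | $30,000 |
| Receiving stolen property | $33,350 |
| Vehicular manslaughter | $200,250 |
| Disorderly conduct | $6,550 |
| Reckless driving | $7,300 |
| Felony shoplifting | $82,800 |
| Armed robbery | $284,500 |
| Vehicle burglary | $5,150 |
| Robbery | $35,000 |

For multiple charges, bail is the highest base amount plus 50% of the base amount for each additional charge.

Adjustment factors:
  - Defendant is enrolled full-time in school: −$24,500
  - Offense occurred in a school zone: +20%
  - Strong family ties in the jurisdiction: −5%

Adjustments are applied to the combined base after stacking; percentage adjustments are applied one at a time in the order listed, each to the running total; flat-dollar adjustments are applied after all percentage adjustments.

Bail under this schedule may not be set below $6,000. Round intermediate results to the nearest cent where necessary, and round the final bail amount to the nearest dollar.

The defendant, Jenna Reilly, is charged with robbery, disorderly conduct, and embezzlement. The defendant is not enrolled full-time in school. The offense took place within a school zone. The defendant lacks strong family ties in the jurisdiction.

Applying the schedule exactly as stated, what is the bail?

Base amounts from the schedule: robbery $35,000; disorderly conduct $6,550; embezzlement $30,000.
Stacking rule: highest base plus 50% of each additional charge. Highest is robbery at $35,000. Additional: $6,550 × 50% = $3,275; $30,000 × 50% = $15,000. Combined base = $35,000 + $18,275 = $53,275.
Offense occurred in a school zone (+20%): $53,275 × 1.2 = $63,930.
$63,930 is at or above the $6,000 minimum.

$63,930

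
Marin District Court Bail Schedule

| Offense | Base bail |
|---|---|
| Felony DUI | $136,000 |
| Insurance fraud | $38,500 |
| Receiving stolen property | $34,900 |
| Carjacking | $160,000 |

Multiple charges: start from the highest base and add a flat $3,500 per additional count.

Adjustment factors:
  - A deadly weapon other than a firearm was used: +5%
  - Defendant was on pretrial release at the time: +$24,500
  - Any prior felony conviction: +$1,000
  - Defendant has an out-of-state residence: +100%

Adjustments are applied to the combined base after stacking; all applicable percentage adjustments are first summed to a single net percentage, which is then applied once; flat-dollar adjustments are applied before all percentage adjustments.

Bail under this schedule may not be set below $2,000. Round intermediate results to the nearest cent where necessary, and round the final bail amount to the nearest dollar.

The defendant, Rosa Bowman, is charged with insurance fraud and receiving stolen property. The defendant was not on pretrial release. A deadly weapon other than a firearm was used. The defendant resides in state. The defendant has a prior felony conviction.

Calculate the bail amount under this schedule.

Base amounts from the schedule: insurance fraud $38,500; receiving stolen property $34,900.
Stacking rule: highest base plus $3,500 per additional charge. Highest is insurance fraud at $38,500; 1 additional charge → +$3,500. Combined base = $42,000.
Any prior felony conviction (+$1,000 flat): $42,000 + $1,000 = $43,000.
A deadly weapon other than a firearm was used (+5%): $43,000 × 1.05 = $45,150.
$45,150 is at or above the $2,000 minimum.

$45,150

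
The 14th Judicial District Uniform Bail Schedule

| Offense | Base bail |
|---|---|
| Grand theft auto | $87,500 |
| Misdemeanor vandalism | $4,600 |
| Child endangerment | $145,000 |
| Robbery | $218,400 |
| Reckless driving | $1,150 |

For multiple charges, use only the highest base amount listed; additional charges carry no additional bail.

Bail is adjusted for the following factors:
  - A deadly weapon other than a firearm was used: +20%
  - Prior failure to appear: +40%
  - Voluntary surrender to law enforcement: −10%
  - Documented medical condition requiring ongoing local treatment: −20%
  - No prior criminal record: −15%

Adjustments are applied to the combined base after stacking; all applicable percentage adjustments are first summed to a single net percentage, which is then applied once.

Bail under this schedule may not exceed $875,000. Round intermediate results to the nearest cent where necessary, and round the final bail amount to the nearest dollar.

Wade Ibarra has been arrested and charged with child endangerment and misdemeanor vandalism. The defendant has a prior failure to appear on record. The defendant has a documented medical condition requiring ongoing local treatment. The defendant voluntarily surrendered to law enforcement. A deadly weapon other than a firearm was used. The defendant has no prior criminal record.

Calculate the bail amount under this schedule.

$166,750

Base amounts from the schedule: child endangerment $145,000; misdemeanor vandalism $4,600.
Stacking rule: use the highest base only. Highest is child endangerment at $145,000. Combined base = $145,000.
Net percentage adjustment: +20% +40% −10% −20% −15% = +15%. $145,000 × 1.15 = $166,750.
$166,750 is within the $875,000 maximum.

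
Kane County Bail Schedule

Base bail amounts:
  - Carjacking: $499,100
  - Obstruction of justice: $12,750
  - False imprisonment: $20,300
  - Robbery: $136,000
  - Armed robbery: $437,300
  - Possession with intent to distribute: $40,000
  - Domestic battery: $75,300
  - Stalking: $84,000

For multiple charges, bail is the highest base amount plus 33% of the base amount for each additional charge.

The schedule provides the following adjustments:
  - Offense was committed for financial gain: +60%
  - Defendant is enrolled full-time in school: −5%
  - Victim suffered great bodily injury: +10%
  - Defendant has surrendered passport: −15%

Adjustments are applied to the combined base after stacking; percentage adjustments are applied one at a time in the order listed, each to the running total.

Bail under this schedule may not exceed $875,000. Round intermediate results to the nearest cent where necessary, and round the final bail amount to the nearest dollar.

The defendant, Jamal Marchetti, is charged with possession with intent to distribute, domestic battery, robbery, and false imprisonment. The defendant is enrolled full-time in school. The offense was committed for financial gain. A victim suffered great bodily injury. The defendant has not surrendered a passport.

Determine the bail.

$302,211

Base amounts from the schedule: possession with intent to distribute $40,000; domestic battery $75,300; robbery $136,000; false imprisonment $20,300.
Stacking rule: highest base plus 33% of each additional charge. Highest is robbery at $136,000. Additional: $40,000 × 33% = $13,200; $75,300 × 33% = $24,849; $20,300 × 33% = $6,699. Combined base = $136,000 + $44,748 = $180,748.
Offense was committed for financial gain (+60%): $180,748 × 1.6 = $289,196.80.
Defendant is enrolled full-time in school (−5%): $289,196.80 × 0.95 = $274,736.96.
Victim suffered great bodily injury (+10%): $274,736.96 × 1.1 = $302,210.66.
$302,210.66 is within the $875,000 maximum.
Rounded to the nearest dollar: $302,211.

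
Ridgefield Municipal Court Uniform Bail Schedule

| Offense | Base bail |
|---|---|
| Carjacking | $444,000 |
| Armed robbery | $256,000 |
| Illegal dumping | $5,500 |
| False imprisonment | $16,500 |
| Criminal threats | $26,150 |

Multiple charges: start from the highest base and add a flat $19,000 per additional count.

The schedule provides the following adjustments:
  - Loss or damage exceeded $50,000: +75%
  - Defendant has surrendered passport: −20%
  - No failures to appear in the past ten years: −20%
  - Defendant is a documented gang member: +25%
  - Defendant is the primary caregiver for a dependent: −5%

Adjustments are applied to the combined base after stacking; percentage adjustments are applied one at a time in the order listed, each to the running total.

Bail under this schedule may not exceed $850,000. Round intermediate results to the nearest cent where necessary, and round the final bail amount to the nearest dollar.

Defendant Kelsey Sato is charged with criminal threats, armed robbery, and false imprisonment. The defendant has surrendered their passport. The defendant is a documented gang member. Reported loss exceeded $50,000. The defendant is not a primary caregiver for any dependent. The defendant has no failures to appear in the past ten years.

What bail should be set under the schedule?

$411,600

Base amounts from the schedule: criminal threats $26,150; armed robbery $256,000; false imprisonment $16,500.
Stacking rule: highest base plus $19,000 per additional charge. Highest is armed robbery at $256,000; 2 additional charges → +$38,000. Combined base = $294,000.
Loss or damage exceeded $50,000 (+75%): $294,000 × 1.75 = $514,500.
Defendant has surrendered passport (−20%): $514,500 × 0.8 = $411,600.
No failures to appear in the past ten years (−20%): $411,600 × 0.8 = $329,280.
Defendant is a documented gang member (+25%): $329,280 × 1.25 = $411,600.
$411,600 is within the $850,000 maximum.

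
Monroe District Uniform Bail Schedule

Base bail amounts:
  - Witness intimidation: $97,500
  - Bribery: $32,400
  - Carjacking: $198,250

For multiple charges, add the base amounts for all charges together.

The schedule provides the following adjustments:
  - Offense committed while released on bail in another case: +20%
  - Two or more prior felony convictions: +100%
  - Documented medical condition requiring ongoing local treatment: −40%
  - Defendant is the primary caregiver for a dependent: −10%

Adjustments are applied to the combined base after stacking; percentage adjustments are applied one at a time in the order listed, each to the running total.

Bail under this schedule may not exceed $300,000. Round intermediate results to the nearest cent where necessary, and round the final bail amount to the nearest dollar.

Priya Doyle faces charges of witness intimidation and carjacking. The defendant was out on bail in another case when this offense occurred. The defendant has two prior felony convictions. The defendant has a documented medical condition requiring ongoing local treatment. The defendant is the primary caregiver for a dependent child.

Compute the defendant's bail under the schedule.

Base amounts from the schedule: witness intimidation $97,500; carjacking $198,250.
Stacking rule: sum of all bases. $97,500 + $198,250 = $295,750.
Offense committed while released on bail in another case (+20%): $295,750 × 1.2 = $354,900.
Two or more prior felony convictions (+100%): $354,900 × 2 = $709,800.
Documented medical condition requiring ongoing local treatment (−40%): $709,800 × 0.6 = $425,880.
Defendant is the primary caregiver for a dependent (−10%): $425,880 × 0.9 = $383,292.
Result $383,292 exceeds the maximum of $300,000; bail is capped at $300,000.

$300,000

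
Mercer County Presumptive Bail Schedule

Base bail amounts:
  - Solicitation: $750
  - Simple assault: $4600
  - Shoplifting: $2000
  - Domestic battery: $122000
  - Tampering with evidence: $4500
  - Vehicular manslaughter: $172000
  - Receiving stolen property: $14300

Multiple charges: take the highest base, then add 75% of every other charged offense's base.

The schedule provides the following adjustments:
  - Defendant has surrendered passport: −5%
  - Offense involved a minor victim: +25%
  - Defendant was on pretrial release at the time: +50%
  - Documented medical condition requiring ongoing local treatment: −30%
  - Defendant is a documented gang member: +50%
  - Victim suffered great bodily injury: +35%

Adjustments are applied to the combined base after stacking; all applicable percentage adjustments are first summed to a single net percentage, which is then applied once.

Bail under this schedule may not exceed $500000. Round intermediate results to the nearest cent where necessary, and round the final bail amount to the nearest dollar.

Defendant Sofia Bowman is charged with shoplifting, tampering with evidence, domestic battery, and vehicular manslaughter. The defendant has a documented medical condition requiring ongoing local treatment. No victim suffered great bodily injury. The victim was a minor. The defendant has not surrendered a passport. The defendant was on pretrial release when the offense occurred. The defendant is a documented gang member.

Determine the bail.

$500000

Base amounts from the schedule: shoplifting $2000; tampering with evidence $4500; domestic battery $122000; vehicular manslaughter $172000.
Stacking rule: highest base plus 75% of each additional charge. Highest is vehicular manslaughter at $172000. Additional: $2000 × 75% = $1500; $4500 × 75% = $3375; $122000 × 75% = $91500. Combined base = $172000 + $96375 = $268375.
Net percentage adjustment: +25% +50% −30% +50% = +95%. $268375 × 1.95 = $523331.25.
Result $523331.25 exceeds the maximum of $500000; bail is capped at $500000.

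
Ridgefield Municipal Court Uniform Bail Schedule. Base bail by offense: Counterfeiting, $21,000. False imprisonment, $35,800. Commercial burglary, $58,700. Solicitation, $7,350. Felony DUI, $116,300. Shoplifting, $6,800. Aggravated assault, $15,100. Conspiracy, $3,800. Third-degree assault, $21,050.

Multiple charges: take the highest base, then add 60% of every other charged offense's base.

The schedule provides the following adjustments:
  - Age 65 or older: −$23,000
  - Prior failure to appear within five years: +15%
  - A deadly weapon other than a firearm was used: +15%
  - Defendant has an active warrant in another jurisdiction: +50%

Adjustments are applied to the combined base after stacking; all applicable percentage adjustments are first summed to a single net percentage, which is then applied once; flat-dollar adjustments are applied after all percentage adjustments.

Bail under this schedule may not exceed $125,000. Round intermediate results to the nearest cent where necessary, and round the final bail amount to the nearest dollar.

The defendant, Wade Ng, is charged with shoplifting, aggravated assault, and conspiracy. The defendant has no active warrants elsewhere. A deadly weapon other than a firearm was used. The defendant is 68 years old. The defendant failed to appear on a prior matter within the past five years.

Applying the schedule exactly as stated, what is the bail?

$4,898

Base amounts from the schedule: shoplifting $6,800; aggravated assault $15,100; conspiracy $3,800.
Stacking rule: highest base plus 60% of each additional charge. Highest is aggravated assault at $15,100. Additional: $6,800 × 60% = $4,080; $3,800 × 60% = $2,280. Combined base = $15,100 + $6,360 = $21,460.
Net percentage adjustment: +15% +15% = +30%. $21,460 × 1.3 = $27,898.
Age 65 or older (−$23,000 flat): $27,898 − $23,000 = $4,898.
$4,898 is within the $125,000 maximum.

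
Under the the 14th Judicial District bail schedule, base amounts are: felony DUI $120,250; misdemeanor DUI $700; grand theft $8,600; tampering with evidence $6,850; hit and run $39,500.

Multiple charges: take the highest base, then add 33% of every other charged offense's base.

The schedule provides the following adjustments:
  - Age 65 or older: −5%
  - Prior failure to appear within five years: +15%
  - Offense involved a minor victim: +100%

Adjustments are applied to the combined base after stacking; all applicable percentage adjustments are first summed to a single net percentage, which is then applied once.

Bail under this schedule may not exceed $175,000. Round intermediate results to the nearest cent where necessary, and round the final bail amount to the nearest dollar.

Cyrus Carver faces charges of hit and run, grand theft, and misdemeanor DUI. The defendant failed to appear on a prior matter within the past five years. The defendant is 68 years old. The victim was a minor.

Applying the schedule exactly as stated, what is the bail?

Base amounts from the schedule: hit and run $39,500; grand theft $8,600; misdemeanor DUI $700.
Stacking rule: highest base plus 33% of each additional charge. Highest is hit and run at $39,500. Additional: $8,600 × 33% = $2,838; $700 × 33% = $231. Combined base = $39,500 + $3,069 = $42,569.
Net percentage adjustment: −5% +15% +100% = +110%. $42,569 × 2.1 = $89,394.90.
$89,394.90 is within the $175,000 maximum.
Rounded to the nearest dollar: $89,395.

$89,395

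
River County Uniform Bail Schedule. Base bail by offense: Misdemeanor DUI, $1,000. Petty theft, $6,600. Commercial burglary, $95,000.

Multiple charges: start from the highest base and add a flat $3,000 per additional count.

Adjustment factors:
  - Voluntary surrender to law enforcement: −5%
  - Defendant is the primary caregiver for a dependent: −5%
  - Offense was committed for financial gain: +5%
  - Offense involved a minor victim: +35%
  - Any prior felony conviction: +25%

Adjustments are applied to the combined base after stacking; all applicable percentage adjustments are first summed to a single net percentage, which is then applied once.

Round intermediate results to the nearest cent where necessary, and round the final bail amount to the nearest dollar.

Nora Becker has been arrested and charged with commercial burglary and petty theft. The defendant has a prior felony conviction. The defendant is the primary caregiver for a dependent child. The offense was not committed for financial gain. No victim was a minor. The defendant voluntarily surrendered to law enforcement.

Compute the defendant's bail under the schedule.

Base amounts from the schedule: commercial burglary $95,000; petty theft $6,600.
Stacking rule: highest base plus $3,000 per additional charge. Highest is commercial burglary at $95,000; 1 additional charge → +$3,000. Combined base = $98,000.
Net percentage adjustment: −5% −5% +25% = +15%. $98,000 × 1.15 = $112,700.

$112,700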